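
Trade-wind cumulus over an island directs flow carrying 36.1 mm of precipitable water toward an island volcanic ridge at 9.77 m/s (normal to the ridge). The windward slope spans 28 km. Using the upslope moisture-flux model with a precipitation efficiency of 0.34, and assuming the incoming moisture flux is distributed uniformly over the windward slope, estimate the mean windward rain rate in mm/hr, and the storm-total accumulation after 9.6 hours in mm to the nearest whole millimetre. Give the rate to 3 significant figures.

Incoming column moisture flux per unit ridge length: F = V × PW = 9.77 × 36.1 = 352.697 mm·m/s.
Spread over the 28 km slope with efficiency ε = 0.34: R = ε·F/W = 0.34 × 352.697 / 28000 m = 4.283e-03 mm/s.
R = 4.283e-03 × 3600 = 15.4 mm/hr.
Over 9.6 h: total = 15.4 × 9.6 = 147.84 ≈ 148 mm.

R ≈ 15.4 mm/hr; total ≈ 148 mm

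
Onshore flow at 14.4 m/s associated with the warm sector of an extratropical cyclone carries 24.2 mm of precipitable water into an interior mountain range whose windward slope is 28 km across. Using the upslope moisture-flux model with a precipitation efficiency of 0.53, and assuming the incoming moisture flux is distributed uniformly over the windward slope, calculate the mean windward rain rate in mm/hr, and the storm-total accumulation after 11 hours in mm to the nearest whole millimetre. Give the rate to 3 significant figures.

R ≈ 23.7 mm/hr; total ≈ 261 mm

Incoming column moisture flux per unit ridge length: F = V × PW = 14.4 × 24.2 = 348.48 mm·m/s.
Spread over the 28 km slope with efficiency ε = 0.53: R = ε·F/W = 0.53 × 348.48 / 28000 m = 6.596e-03 mm/s.
R = 6.596e-03 × 3600 = 23.7 mm/hr.
Over 11 h: total = 23.7 × 11 = 260.7 ≈ 261 mm.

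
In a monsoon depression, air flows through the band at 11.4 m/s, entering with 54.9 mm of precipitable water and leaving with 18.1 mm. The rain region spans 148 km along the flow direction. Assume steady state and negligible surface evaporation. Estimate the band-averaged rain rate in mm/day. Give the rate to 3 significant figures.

Column moisture flux per unit crosswind length is F = V × PW.
Inflow: F_in = 11.4 × 54.9 = 625.86 mm·m/s
Outflow: F_out = 11.4 × 18.1 = 206.34 mm·m/s
Steady-state rate R = (F_in − F_out)/L = (625.86 − 206.34) / 148000 m = 2.835e-03 mm/s.
R = 2.835e-03 × 3600 × 24 = 245 mm/day.

R ≈ 245 mm/day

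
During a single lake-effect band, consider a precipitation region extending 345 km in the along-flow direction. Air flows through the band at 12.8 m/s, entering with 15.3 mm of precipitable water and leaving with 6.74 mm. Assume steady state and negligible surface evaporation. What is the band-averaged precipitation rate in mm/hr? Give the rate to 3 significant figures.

R ≈ 1.14 mm/hr

Column moisture flux per unit crosswind length is F = V × PW.
Inflow: F_in = 12.8 × 15.3 = 195.84 mm·m/s
Outflow: F_out = 12.8 × 6.74 = 86.272 mm·m/s
Steady-state rate R = (F_in − F_out)/L = (195.84 − 86.272) / 345000 m = 3.176e-04 mm/s.
R = 3.176e-04 × 3600 = 1.14 mm/hr.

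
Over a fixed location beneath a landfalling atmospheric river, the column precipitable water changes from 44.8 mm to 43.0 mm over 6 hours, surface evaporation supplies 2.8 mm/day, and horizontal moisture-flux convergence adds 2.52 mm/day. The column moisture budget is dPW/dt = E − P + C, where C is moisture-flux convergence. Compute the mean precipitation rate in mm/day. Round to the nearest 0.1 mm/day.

dPW/dt = (43.0 − 44.8) mm / (6/24 day) = -7.200 mm/day.
P = E + C − dPW/dt = 2.8 + (2.52) − (-7.200) = 12.5 mm/day.

P ≈ 12.5 mm/day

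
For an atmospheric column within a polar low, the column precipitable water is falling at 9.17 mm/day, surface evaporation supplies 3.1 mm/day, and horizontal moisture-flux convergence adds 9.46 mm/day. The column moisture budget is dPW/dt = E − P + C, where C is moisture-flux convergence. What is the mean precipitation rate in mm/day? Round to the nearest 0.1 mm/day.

P ≈ 21.7 mm/day

dPW/dt = -9.17 mm/day.
P = E + C − dPW/dt = 3.1 + (9.46) − (-9.17) = 21.7 mm/day.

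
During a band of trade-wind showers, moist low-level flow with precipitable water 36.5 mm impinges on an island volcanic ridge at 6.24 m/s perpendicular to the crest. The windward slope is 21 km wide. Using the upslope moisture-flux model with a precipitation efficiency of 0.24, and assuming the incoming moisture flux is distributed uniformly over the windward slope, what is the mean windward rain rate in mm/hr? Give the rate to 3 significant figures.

R ≈ 9.37 mm/hr

Incoming column moisture flux per unit ridge length: F = V × PW = 6.24 × 36.5 = 227.76 mm·m/s.
Spread over the 21 km slope with efficiency ε = 0.24: R = ε·F/W = 0.24 × 227.76 / 21000 m = 2.603e-03 mm/s.
R = 2.603e-03 × 3600 = 9.37 mm/hr.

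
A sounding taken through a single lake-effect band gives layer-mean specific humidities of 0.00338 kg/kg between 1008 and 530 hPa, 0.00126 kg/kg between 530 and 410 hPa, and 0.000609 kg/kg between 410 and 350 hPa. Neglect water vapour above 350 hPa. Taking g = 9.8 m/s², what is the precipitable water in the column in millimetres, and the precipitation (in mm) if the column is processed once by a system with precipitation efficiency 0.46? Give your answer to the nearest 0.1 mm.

PW ≈ 18.4 mm; precipitation ≈ 8.5 mm

Precipitable water is the column-integrated vapour mass per unit area: PW = (1/g) Σ q̄ Δp, with q in kg/kg and Δp in Pa (1 kg/m² of water = 1 mm).
Layer 1008–530 hPa: Δp = 478 hPa = 47800 Pa, q̄ = 0.00338 kg/kg → 0.00338 × 47800 / 9.8 = 16.49 mm
Layer 530–410 hPa: Δp = 120 hPa = 12000 Pa, q̄ = 0.00126 kg/kg → 0.00126 × 12000 / 9.8 = 1.54 mm
Layer 410–350 hPa: Δp = 60 hPa = 6000 Pa, q̄ = 0.000609 kg/kg → 0.000609 × 6000 / 9.8 = 0.37 mm
PW = 16.49 + 1.54 + 0.37 = 18.40 ≈ 18.4 mm.
Precipitation = ε × PW = 0.46 × 18.4 = 8.5 mm.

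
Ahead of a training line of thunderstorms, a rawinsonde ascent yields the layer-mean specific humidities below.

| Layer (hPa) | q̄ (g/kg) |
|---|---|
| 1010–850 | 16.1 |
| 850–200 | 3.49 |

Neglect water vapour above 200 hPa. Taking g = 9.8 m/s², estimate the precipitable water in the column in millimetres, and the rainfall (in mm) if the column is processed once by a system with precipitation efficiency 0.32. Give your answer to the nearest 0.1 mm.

PW ≈ 49.4 mm; rainfall ≈ 15.8 mm

Precipitable water is the column-integrated vapour mass per unit area: PW = (1/g) Σ q̄ Δp, with q in kg/kg and Δp in Pa (1 kg/m² of water = 1 mm).
Layer 1010–850 hPa: Δp = 160 hPa = 16000 Pa, q̄ = 0.0161 kg/kg → 0.0161 × 16000 / 9.8 = 26.29 mm
Layer 850–200 hPa: Δp = 650 hPa = 65000 Pa, q̄ = 0.00349 kg/kg → 0.00349 × 65000 / 9.8 = 23.15 mm
PW = 26.29 + 23.15 = 49.44 ≈ 49.4 mm.
Rainfall = ε × PW = 0.32 × 49.4 = 15.8 mm.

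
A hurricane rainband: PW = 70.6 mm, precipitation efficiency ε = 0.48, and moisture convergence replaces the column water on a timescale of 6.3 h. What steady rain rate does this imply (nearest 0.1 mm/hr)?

Each overturning extracts ε × PW = 0.48 × 70.6 = 33.888 mm.
Rate = ε·PW / τ = 33.888 / 6.3 h = 5.4 mm/hr.

R ≈ 5.4 mm/hr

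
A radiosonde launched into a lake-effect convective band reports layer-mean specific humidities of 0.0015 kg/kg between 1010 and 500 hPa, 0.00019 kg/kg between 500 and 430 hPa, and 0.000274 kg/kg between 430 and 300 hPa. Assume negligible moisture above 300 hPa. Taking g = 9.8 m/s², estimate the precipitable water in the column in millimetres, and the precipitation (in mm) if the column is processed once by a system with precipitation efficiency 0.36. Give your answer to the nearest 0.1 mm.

Precipitable water is the column-integrated vapour mass per unit area: PW = (1/g) Σ q̄ Δp, with q in kg/kg and Δp in Pa (1 kg/m² of water = 1 mm).
Layer 1010–500 hPa: Δp = 510 hPa = 51000 Pa, q̄ = 0.0015 kg/kg → 0.0015 × 51000 / 9.8 = 7.81 mm
Layer 500–430 hPa: Δp = 70 hPa = 7000 Pa, q̄ = 0.00019 kg/kg → 0.00019 × 7000 / 9.8 = 0.14 mm
Layer 430–300 hPa: Δp = 130 hPa = 13000 Pa, q̄ = 0.000274 kg/kg → 0.000274 × 13000 / 9.8 = 0.36 mm
PW = 7.81 + 0.14 + 0.36 = 8.31 ≈ 8.3 mm.
Precipitation = ε × PW = 0.36 × 8.3 = 3.0 mm.

PW ≈ 8.3 mm; precipitation ≈ 3.0 mm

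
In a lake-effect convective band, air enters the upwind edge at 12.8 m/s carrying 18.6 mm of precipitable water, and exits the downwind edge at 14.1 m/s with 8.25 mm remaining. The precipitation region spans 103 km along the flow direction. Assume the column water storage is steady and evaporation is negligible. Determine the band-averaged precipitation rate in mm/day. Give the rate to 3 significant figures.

R ≈ 102 mm/day

Column moisture flux per unit crosswind length is F = V × PW.
Inflow: F_in = 12.8 × 18.6 = 238.08 mm·m/s
Outflow: F_out = 14.1 × 8.25 = 116.325 mm·m/s
Steady-state rate R = (F_in − F_out)/L = (238.08 − 116.325) / 103000 m = 1.182e-03 mm/s.
R = 1.182e-03 × 3600 × 24 = 102 mm/day.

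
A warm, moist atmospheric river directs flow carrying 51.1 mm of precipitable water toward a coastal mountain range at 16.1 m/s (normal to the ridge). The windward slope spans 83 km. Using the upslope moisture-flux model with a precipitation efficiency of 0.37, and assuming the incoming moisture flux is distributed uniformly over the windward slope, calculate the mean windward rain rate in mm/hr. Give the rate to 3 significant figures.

Incoming column moisture flux per unit ridge length: F = V × PW = 16.1 × 51.1 = 822.71 mm·m/s.
Spread over the 83 km slope with efficiency ε = 0.37: R = ε·F/W = 0.37 × 822.71 / 83000 m = 3.668e-03 mm/s.
R = 3.668e-03 × 3600 = 13.2 mm/hr.

R ≈ 13.2 mm/hr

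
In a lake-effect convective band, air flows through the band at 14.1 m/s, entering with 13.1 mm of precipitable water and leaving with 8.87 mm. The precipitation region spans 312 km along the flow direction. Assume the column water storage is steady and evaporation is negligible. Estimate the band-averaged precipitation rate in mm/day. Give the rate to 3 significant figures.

R ≈ 16.5 mm/day

Column moisture flux per unit crosswind length is F = V × PW.
Inflow: F_in = 14.1 × 13.1 = 184.71 mm·m/s
Outflow: F_out = 14.1 × 8.87 = 125.067 mm·m/s
Steady-state rate R = (F_in − F_out)/L = (184.71 − 125.067) / 312000 m = 1.912e-04 mm/s.
R = 1.912e-04 × 3600 × 24 = 16.5 mm/day.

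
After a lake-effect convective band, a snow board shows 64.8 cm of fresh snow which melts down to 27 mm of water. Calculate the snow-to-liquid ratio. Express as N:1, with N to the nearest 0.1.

ratio ≈ 24.0

Ratio = snow depth / SWE = 648 mm / 27 mm = 24.0, i.e. 24.0:1.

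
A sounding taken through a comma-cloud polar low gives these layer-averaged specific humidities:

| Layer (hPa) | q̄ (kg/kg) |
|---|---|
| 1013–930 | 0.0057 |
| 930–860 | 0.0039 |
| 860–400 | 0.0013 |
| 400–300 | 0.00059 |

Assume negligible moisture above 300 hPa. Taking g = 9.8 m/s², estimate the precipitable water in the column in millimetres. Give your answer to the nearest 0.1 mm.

Precipitable water is the column-integrated vapour mass per unit area: PW = (1/g) Σ q̄ Δp, with q in kg/kg and Δp in Pa (1 kg/m² of water = 1 mm).
Layer 1013–930 hPa: Δp = 83 hPa = 8300 Pa, q̄ = 0.0057 kg/kg → 0.0057 × 8300 / 9.8 = 4.83 mm
Layer 930–860 hPa: Δp = 70 hPa = 7000 Pa, q̄ = 0.0039 kg/kg → 0.0039 × 7000 / 9.8 = 2.79 mm
Layer 860–400 hPa: Δp = 460 hPa = 46000 Pa, q̄ = 0.0013 kg/kg → 0.0013 × 46000 / 9.8 = 6.10 mm
Layer 400–300 hPa: Δp = 100 hPa = 10000 Pa, q̄ = 0.00059 kg/kg → 0.00059 × 10000 / 9.8 = 0.60 mm
PW = 4.83 + 2.79 + 6.10 + 0.60 = 14.32 ≈ 14.3 mm.

PW ≈ 14.3 mm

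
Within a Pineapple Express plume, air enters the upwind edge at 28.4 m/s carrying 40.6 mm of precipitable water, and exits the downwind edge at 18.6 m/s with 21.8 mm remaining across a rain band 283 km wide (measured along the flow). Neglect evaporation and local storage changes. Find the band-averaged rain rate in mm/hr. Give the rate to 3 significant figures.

Column moisture flux per unit crosswind length is F = V × PW.
Inflow: F_in = 28.4 × 40.6 = 1153.04 mm·m/s
Outflow: F_out = 18.6 × 21.8 = 405.48 mm·m/s
Steady-state rate R = (F_in − F_out)/L = (1153.04 − 405.48) / 283000 m = 2.642e-03 mm/s.
R = 2.642e-03 × 3600 = 9.51 mm/hr.

R ≈ 9.51 mm/hr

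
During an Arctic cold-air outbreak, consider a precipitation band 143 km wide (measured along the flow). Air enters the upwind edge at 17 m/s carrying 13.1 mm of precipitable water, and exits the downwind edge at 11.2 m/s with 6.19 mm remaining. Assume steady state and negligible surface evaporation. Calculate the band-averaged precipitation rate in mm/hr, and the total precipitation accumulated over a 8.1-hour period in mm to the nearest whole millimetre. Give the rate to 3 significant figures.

R ≈ 3.86 mm/hr; total ≈ 31 mm

Column moisture flux per unit crosswind length is F = V × PW.
Inflow: F_in = 17 × 13.1 = 222.7 mm·m/s
Outflow: F_out = 11.2 × 6.19 = 69.328 mm·m/s
Steady-state rate R = (F_in − F_out)/L = (222.7 − 69.328) / 143000 m = 1.073e-03 mm/s.
R = 1.073e-03 × 3600 = 3.86 mm/hr.
Over 8.1 h: total = 3.86 × 8.1 = 31.266 ≈ 31 mm.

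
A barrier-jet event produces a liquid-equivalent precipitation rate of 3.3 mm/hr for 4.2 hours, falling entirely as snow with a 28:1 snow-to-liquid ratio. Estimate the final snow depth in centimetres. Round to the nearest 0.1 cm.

Liquid-equivalent depth = 3.3 × 4.2 = 13.86 mm.
Snow depth = 13.86 mm × 28 = 388.08 mm = 38.8 cm.

snow depth ≈ 38.8 cm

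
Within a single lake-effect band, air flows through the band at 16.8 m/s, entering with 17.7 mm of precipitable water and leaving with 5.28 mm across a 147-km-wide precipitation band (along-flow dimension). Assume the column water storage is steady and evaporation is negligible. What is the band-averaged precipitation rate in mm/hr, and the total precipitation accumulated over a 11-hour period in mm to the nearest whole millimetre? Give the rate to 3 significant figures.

Column moisture flux per unit crosswind length is F = V × PW.
Inflow: F_in = 16.8 × 17.7 = 297.36 mm·m/s
Outflow: F_out = 16.8 × 5.28 = 88.704 mm·m/s
Steady-state rate R = (F_in − F_out)/L = (297.36 − 88.704) / 147000 m = 1.419e-03 mm/s.
R = 1.419e-03 × 3600 = 5.11 mm/hr.
Over 11 h: total = 5.11 × 11 = 56.21 ≈ 56 mm.

R ≈ 5.11 mm/hr; total ≈ 56 mm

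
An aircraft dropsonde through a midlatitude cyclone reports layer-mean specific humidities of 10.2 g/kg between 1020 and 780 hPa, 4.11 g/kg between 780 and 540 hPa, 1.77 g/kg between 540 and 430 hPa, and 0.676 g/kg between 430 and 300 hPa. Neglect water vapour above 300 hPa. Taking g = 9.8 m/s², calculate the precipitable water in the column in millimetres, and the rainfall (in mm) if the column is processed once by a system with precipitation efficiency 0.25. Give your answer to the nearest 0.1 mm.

Precipitable water is the column-integrated vapour mass per unit area: PW = (1/g) Σ q̄ Δp, with q in kg/kg and Δp in Pa (1 kg/m² of water = 1 mm).
Layer 1020–780 hPa: Δp = 240 hPa = 24000 Pa, q̄ = 0.0102 kg/kg → 0.0102 × 24000 / 9.8 = 24.98 mm
Layer 780–540 hPa: Δp = 240 hPa = 24000 Pa, q̄ = 0.00411 kg/kg → 0.00411 × 24000 / 9.8 = 10.07 mm
Layer 540–430 hPa: Δp = 110 hPa = 11000 Pa, q̄ = 0.00177 kg/kg → 0.00177 × 11000 / 9.8 = 1.99 mm
Layer 430–300 hPa: Δp = 130 hPa = 13000 Pa, q̄ = 0.000676 kg/kg → 0.000676 × 13000 / 9.8 = 0.90 mm
PW = 24.98 + 10.07 + 1.99 + 0.90 = 37.94 ≈ 37.9 mm.
Rainfall = ε × PW = 0.25 × 37.9 = 9.5 mm.

PW ≈ 37.9 mm; rainfall ≈ 9.5 mm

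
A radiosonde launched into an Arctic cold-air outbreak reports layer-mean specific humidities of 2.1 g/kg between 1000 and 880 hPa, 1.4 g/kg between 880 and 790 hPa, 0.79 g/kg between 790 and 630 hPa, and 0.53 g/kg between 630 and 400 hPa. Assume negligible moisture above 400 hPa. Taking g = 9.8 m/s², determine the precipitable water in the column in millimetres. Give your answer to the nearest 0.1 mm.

PW ≈ 6.4 mm

Precipitable water is the column-integrated vapour mass per unit area: PW = (1/g) Σ q̄ Δp, with q in kg/kg and Δp in Pa (1 kg/m² of water = 1 mm).
Layer 1000–880 hPa: Δp = 120 hPa = 12000 Pa, q̄ = 0.0021 kg/kg → 0.0021 × 12000 / 9.8 = 2.57 mm
Layer 880–790 hPa: Δp = 90 hPa = 9000 Pa, q̄ = 0.0014 kg/kg → 0.0014 × 9000 / 9.8 = 1.29 mm
Layer 790–630 hPa: Δp = 160 hPa = 16000 Pa, q̄ = 0.00079 kg/kg → 0.00079 × 16000 / 9.8 = 1.29 mm
Layer 630–400 hPa: Δp = 230 hPa = 23000 Pa, q̄ = 0.00053 kg/kg → 0.00053 × 23000 / 9.8 = 1.24 mm
PW = 2.57 + 1.29 + 1.29 + 1.24 = 6.39 ≈ 6.4 mm.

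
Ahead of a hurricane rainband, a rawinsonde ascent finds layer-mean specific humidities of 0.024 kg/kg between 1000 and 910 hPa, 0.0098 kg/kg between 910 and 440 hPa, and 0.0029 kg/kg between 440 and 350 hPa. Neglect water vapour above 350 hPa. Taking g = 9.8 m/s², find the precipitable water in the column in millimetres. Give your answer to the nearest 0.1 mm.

Precipitable water is the column-integrated vapour mass per unit area: PW = (1/g) Σ q̄ Δp, with q in kg/kg and Δp in Pa (1 kg/m² of water = 1 mm).
Layer 1000–910 hPa: Δp = 90 hPa = 9000 Pa, q̄ = 0.024 kg/kg → 0.024 × 9000 / 9.8 = 22.04 mm
Layer 910–440 hPa: Δp = 470 hPa = 47000 Pa, q̄ = 0.0098 kg/kg → 0.0098 × 47000 / 9.8 = 47.00 mm
Layer 440–350 hPa: Δp = 90 hPa = 9000 Pa, q̄ = 0.0029 kg/kg → 0.0029 × 9000 / 9.8 = 2.66 mm
PW = 22.04 + 47.00 + 2.66 = 71.70 ≈ 71.7 mm.

PW ≈ 71.7 mm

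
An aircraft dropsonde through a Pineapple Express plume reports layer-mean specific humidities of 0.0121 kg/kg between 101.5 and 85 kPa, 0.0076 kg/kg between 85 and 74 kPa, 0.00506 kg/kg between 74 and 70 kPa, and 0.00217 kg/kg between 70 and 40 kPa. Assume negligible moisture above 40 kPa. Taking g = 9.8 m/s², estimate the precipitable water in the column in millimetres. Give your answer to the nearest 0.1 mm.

PW ≈ 37.6 mm

Precipitable water is the column-integrated vapour mass per unit area: PW = (1/g) Σ q̄ Δp, with q in kg/kg and Δp in Pa (1 kg/m² of water = 1 mm).
Layer 101.5–85 kPa: Δp = 165 hPa = 16500 Pa, q̄ = 0.0121 kg/kg → 0.0121 × 16500 / 9.8 = 20.37 mm
Layer 85–74 kPa: Δp = 110 hPa = 11000 Pa, q̄ = 0.0076 kg/kg → 0.0076 × 11000 / 9.8 = 8.53 mm
Layer 74–70 kPa: Δp = 40 hPa = 4000 Pa, q̄ = 0.00506 kg/kg → 0.00506 × 4000 / 9.8 = 2.07 mm
Layer 70–40 kPa: Δp = 300 hPa = 30000 Pa, q̄ = 0.00217 kg/kg → 0.00217 × 30000 / 9.8 = 6.64 mm
PW = 20.37 + 8.53 + 2.07 + 6.64 = 37.61 ≈ 37.6 mm.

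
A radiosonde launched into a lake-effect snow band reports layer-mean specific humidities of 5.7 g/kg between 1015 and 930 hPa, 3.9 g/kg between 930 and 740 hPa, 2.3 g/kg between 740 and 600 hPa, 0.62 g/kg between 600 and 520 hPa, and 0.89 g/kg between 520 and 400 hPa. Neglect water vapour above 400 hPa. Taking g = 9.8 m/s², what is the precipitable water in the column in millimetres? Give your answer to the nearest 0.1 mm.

Precipitable water is the column-integrated vapour mass per unit area: PW = (1/g) Σ q̄ Δp, with q in kg/kg and Δp in Pa (1 kg/m² of water = 1 mm).
Layer 1015–930 hPa: Δp = 85 hPa = 8500 Pa, q̄ = 0.0057 kg/kg → 0.0057 × 8500 / 9.8 = 4.94 mm
Layer 930–740 hPa: Δp = 190 hPa = 19000 Pa, q̄ = 0.0039 kg/kg → 0.0039 × 19000 / 9.8 = 7.56 mm
Layer 740–600 hPa: Δp = 140 hPa = 14000 Pa, q̄ = 0.0023 kg/kg → 0.0023 × 14000 / 9.8 = 3.29 mm
Layer 600–520 hPa: Δp = 80 hPa = 8000 Pa, q̄ = 0.00062 kg/kg → 0.00062 × 8000 / 9.8 = 0.51 mm
Layer 520–400 hPa: Δp = 120 hPa = 12000 Pa, q̄ = 0.00089 kg/kg → 0.00089 × 12000 / 9.8 = 1.09 mm
PW = 4.94 + 7.56 + 3.29 + 0.51 + 1.09 = 17.39 ≈ 17.4 mm.

PW ≈ 17.4 mm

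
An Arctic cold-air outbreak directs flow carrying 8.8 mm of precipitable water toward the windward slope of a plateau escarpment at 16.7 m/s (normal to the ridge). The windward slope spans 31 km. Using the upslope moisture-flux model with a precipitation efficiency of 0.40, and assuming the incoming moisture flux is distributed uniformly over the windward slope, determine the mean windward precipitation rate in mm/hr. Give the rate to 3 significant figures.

Incoming column moisture flux per unit ridge length: F = V × PW = 16.7 × 8.8 = 146.96 mm·m/s.
Spread over the 31 km slope with efficiency ε = 0.40: R = ε·F/W = 0.40 × 146.96 / 31000 m = 1.896e-03 mm/s.
R = 1.896e-03 × 3600 = 6.83 mm/hr.

R ≈ 6.83 mm/hr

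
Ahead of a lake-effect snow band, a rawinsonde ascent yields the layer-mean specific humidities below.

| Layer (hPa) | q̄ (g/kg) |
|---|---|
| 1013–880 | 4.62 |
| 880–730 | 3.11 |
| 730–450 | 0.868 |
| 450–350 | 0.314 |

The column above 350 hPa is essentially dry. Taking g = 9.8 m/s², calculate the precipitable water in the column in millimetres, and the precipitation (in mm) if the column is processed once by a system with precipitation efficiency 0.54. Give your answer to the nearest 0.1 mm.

PW ≈ 13.8 mm; precipitation ≈ 7.5 mm

Precipitable water is the column-integrated vapour mass per unit area: PW = (1/g) Σ q̄ Δp, with q in kg/kg and Δp in Pa (1 kg/m² of water = 1 mm).
Layer 1013–880 hPa: Δp = 133 hPa = 13300 Pa, q̄ = 0.00462 kg/kg → 0.00462 × 13300 / 9.8 = 6.27 mm
Layer 880–730 hPa: Δp = 150 hPa = 15000 Pa, q̄ = 0.00311 kg/kg → 0.00311 × 15000 / 9.8 = 4.76 mm
Layer 730–450 hPa: Δp = 280 hPa = 28000 Pa, q̄ = 0.000868 kg/kg → 0.000868 × 28000 / 9.8 = 2.48 mm
Layer 450–350 hPa: Δp = 100 hPa = 10000 Pa, q̄ = 0.000314 kg/kg → 0.000314 × 10000 / 9.8 = 0.32 mm
PW = 6.27 + 4.76 + 2.48 + 0.32 = 13.83 ≈ 13.8 mm.
Precipitation = ε × PW = 0.54 × 13.8 = 7.5 mm.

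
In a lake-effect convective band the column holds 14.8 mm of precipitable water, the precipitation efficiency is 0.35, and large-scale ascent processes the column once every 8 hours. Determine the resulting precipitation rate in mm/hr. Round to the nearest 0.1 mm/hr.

R ≈ 0.6 mm/hr

Each overturning extracts ε × PW = 0.35 × 14.8 = 5.18 mm.
Rate = ε·PW / τ = 5.18 / 8 h = 0.6 mm/hr.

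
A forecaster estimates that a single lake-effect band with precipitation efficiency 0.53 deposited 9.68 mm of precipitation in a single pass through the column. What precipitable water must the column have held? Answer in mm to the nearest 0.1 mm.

PW = precipitation / ε = 9.68 / 0.53 = 18.3 mm.

PW ≈ 18.3 mm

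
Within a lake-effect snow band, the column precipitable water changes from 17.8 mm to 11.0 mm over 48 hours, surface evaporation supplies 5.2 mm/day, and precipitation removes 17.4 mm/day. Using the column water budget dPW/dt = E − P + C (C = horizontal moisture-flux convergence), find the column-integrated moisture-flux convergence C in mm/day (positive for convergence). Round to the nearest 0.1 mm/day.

dPW/dt = (11.0 − 17.8) mm / (48/24 day) = -3.400 mm/day.
C = dPW/dt − E + P = (-3.400) − 5.2 + 17.4 = 8.8 mm/day.

C ≈ 8.8 mm/day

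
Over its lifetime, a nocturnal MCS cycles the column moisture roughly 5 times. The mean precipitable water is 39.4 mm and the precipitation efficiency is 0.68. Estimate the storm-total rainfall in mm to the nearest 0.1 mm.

Each cycle deposits ε × PW = 0.68 × 39.4 = 26.792 mm.
Over 5 cycles: 5 × 26.792 = 134.0 mm.

rainfall ≈ 134.0 mm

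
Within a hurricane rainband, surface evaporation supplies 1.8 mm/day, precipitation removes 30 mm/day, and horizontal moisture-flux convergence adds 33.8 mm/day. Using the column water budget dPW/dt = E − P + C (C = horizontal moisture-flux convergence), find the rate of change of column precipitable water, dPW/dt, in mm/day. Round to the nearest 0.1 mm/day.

dPW/dt ≈ 5.6 mm/day

dPW/dt = E − P + C = 1.8 − 30 + (33.8) = 5.6 mm/day.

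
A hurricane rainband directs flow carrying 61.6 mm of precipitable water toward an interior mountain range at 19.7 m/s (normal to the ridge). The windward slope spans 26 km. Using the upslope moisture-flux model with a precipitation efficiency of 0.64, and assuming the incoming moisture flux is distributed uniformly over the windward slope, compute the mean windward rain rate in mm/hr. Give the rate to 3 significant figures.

Incoming column moisture flux per unit ridge length: F = V × PW = 19.7 × 61.6 = 1213.52 mm·m/s.
Spread over the 26 km slope with efficiency ε = 0.64: R = ε·F/W = 0.64 × 1213.52 / 26000 m = 2.987e-02 mm/s.
R = 2.987e-02 × 3600 = 108 mm/hr.

R ≈ 108 mm/hr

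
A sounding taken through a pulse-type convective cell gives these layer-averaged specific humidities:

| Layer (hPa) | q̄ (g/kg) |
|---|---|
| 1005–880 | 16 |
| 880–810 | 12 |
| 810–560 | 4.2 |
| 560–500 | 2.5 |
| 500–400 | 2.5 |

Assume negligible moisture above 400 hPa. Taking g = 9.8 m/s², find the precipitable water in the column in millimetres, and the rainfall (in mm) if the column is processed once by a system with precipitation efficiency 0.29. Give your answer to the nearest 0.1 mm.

PW ≈ 43.8 mm; rainfall ≈ 12.7 mm

Precipitable water is the column-integrated vapour mass per unit area: PW = (1/g) Σ q̄ Δp, with q in kg/kg and Δp in Pa (1 kg/m² of water = 1 mm).
Layer 1005–880 hPa: Δp = 125 hPa = 12500 Pa, q̄ = 0.016 kg/kg → 0.016 × 12500 / 9.8 = 20.41 mm
Layer 880–810 hPa: Δp = 70 hPa = 7000 Pa, q̄ = 0.012 kg/kg → 0.012 × 7000 / 9.8 = 8.57 mm
Layer 810–560 hPa: Δp = 250 hPa = 25000 Pa, q̄ = 0.0042 kg/kg → 0.0042 × 25000 / 9.8 = 10.71 mm
Layer 560–500 hPa: Δp = 60 hPa = 6000 Pa, q̄ = 0.0025 kg/kg → 0.0025 × 6000 / 9.8 = 1.53 mm
Layer 500–400 hPa: Δp = 100 hPa = 10000 Pa, q̄ = 0.0025 kg/kg → 0.0025 × 10000 / 9.8 = 2.55 mm
PW = 20.41 + 8.57 + 10.71 + 1.53 + 2.55 = 43.77 ≈ 43.8 mm.
Rainfall = ε × PW = 0.29 × 43.8 = 12.7 mm.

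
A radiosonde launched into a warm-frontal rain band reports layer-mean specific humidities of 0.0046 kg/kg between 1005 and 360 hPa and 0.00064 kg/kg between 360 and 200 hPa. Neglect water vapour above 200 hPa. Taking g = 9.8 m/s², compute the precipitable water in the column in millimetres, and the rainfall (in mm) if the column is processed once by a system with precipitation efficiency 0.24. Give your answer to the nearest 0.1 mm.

Precipitable water is the column-integrated vapour mass per unit area: PW = (1/g) Σ q̄ Δp, with q in kg/kg and Δp in Pa (1 kg/m² of water = 1 mm).
Layer 1005–360 hPa: Δp = 645 hPa = 64500 Pa, q̄ = 0.0046 kg/kg → 0.0046 × 64500 / 9.8 = 30.28 mm
Layer 360–200 hPa: Δp = 160 hPa = 16000 Pa, q̄ = 0.00064 kg/kg → 0.00064 × 16000 / 9.8 = 1.04 mm
PW = 30.28 + 1.04 = 31.32 ≈ 31.3 mm.
Rainfall = ε × PW = 0.24 × 31.3 = 7.5 mm.

PW ≈ 31.3 mm; rainfall ≈ 7.5 mm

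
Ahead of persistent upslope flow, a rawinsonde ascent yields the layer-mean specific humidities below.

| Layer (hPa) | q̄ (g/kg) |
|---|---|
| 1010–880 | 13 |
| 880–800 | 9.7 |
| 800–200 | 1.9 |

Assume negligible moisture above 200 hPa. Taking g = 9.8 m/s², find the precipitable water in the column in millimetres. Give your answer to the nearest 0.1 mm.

PW ≈ 36.8 mm

Precipitable water is the column-integrated vapour mass per unit area: PW = (1/g) Σ q̄ Δp, with q in kg/kg and Δp in Pa (1 kg/m² of water = 1 mm).
Layer 1010–880 hPa: Δp = 130 hPa = 13000 Pa, q̄ = 0.013 kg/kg → 0.013 × 13000 / 9.8 = 17.24 mm
Layer 880–800 hPa: Δp = 80 hPa = 8000 Pa, q̄ = 0.0097 kg/kg → 0.0097 × 8000 / 9.8 = 7.92 mm
Layer 800–200 hPa: Δp = 600 hPa = 60000 Pa, q̄ = 0.0019 kg/kg → 0.0019 × 60000 / 9.8 = 11.63 mm
PW = 17.24 + 7.92 + 11.63 = 36.79 ≈ 36.8 mm.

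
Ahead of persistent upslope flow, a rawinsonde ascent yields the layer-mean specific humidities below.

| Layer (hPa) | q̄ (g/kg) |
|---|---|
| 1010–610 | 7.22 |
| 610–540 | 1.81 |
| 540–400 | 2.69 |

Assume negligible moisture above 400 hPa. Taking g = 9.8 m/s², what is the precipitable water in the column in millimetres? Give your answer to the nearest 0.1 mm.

Precipitable water is the column-integrated vapour mass per unit area: PW = (1/g) Σ q̄ Δp, with q in kg/kg and Δp in Pa (1 kg/m² of water = 1 mm).
Layer 1010–610 hPa: Δp = 400 hPa = 40000 Pa, q̄ = 0.00722 kg/kg → 0.00722 × 40000 / 9.8 = 29.47 mm
Layer 610–540 hPa: Δp = 70 hPa = 7000 Pa, q̄ = 0.00181 kg/kg → 0.00181 × 7000 / 9.8 = 1.29 mm
Layer 540–400 hPa: Δp = 140 hPa = 14000 Pa, q̄ = 0.00269 kg/kg → 0.00269 × 14000 / 9.8 = 3.84 mm
PW = 29.47 + 1.29 + 3.84 = 34.60 ≈ 34.6 mm.

PW ≈ 34.6 mm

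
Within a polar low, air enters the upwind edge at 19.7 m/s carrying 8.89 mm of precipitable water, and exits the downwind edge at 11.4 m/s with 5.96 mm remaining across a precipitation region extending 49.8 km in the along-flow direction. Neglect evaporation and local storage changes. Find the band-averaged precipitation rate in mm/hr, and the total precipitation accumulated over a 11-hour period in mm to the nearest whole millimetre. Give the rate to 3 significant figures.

Column moisture flux per unit crosswind length is F = V × PW.
Inflow: F_in = 19.7 × 8.89 = 175.133 mm·m/s
Outflow: F_out = 11.4 × 5.96 = 67.944 mm·m/s
Steady-state rate R = (F_in − F_out)/L = (175.133 − 67.944) / 49800 m = 2.152e-03 mm/s.
R = 2.152e-03 × 3600 = 7.75 mm/hr.
Over 11 h: total = 7.75 × 11 = 85.25 ≈ 85 mm.

R ≈ 7.75 mm/hr; total ≈ 85 mm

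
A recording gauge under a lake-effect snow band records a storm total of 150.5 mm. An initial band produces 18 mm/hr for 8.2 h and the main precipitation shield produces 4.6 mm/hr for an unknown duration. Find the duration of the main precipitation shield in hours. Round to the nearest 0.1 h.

duration ≈ 0.6 h

Known phases: 18 × 8.2 = 147.6 mm.
Remaining depth = 150.5 − 147.6 = 2.9 mm.
Duration = 2.9 / 4.6 = 0.6 h.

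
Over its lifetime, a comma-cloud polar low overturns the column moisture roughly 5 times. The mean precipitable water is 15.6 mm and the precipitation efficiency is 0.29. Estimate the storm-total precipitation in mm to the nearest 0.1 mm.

Each cycle deposits ε × PW = 0.29 × 15.6 = 4.524 mm.
Over 5 cycles: 5 × 4.524 = 22.6 mm.

precipitation ≈ 22.6 mm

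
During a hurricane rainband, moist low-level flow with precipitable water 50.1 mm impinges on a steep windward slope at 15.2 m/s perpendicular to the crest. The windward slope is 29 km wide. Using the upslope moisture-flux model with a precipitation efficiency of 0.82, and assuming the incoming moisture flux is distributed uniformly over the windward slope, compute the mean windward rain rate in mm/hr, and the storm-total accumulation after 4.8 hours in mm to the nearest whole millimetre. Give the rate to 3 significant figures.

Incoming column moisture flux per unit ridge length: F = V × PW = 15.2 × 50.1 = 761.52 mm·m/s.
Spread over the 29 km slope with efficiency ε = 0.82: R = ε·F/W = 0.82 × 761.52 / 29000 m = 2.153e-02 mm/s.
R = 2.153e-02 × 3600 = 77.5 mm/hr.
Over 4.8 h: total = 77.5 × 4.8 = 372 mm.

R ≈ 77.5 mm/hr; total ≈ 372 mm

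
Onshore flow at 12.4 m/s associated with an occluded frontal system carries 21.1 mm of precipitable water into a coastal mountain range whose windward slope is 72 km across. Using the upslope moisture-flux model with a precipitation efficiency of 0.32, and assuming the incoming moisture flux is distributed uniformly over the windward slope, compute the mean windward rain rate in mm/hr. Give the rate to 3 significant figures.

Incoming column moisture flux per unit ridge length: F = V × PW = 12.4 × 21.1 = 261.64 mm·m/s.
Spread over the 72 km slope with efficiency ε = 0.32: R = ε·F/W = 0.32 × 261.64 / 72000 m = 1.163e-03 mm/s.
R = 1.163e-03 × 3600 = 4.19 mm/hr.

R ≈ 4.19 mm/hr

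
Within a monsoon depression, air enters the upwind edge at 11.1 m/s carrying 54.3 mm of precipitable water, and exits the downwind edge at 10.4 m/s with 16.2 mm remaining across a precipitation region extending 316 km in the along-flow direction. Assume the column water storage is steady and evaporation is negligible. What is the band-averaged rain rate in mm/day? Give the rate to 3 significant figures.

R ≈ 119 mm/day

Column moisture flux per unit crosswind length is F = V × PW.
Inflow: F_in = 11.1 × 54.3 = 602.73 mm·m/s
Outflow: F_out = 10.4 × 16.2 = 168.48 mm·m/s
Steady-state rate R = (F_in − F_out)/L = (602.73 − 168.48) / 316000 m = 1.374e-03 mm/s.
R = 1.374e-03 × 3600 × 24 = 119 mm/day.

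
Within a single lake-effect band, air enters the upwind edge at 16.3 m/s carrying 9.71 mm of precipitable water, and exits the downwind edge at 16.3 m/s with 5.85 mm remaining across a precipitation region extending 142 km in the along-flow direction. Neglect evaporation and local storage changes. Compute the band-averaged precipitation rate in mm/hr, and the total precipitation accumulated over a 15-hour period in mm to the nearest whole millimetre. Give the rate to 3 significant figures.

Column moisture flux per unit crosswind length is F = V × PW.
Inflow: F_in = 16.3 × 9.71 = 158.273 mm·m/s
Outflow: F_out = 16.3 × 5.85 = 95.355 mm·m/s
Steady-state rate R = (F_in − F_out)/L = (158.273 − 95.355) / 142000 m = 4.431e-04 mm/s.
R = 4.431e-04 × 3600 = 1.60 mm/hr.
Over 15 h: total = 1.60 × 15 = 24 mm.

R ≈ 1.60 mm/hr; total ≈ 24 mm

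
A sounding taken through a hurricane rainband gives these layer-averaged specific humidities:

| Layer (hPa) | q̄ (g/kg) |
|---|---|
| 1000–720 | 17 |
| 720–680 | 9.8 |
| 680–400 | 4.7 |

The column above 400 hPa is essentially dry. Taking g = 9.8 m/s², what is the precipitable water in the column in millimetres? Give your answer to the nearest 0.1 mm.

PW ≈ 66.0 mm

Precipitable water is the column-integrated vapour mass per unit area: PW = (1/g) Σ q̄ Δp, with q in kg/kg and Δp in Pa (1 kg/m² of water = 1 mm).
Layer 1000–720 hPa: Δp = 280 hPa = 28000 Pa, q̄ = 0.017 kg/kg → 0.017 × 28000 / 9.8 = 48.57 mm
Layer 720–680 hPa: Δp = 40 hPa = 4000 Pa, q̄ = 0.0098 kg/kg → 0.0098 × 4000 / 9.8 = 4.00 mm
Layer 680–400 hPa: Δp = 280 hPa = 28000 Pa, q̄ = 0.0047 kg/kg → 0.0047 × 28000 / 9.8 = 13.43 mm
PW = 48.57 + 4.00 + 13.43 = 66.00 ≈ 66.0 mm.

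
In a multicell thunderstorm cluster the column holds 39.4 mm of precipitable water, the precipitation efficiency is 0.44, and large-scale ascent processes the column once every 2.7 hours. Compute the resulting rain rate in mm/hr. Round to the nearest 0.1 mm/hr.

Each overturning extracts ε × PW = 0.44 × 39.4 = 17.336 mm.
Rate = ε·PW / τ = 17.336 / 2.7 h = 6.4 mm/hr.

R ≈ 6.4 mm/hr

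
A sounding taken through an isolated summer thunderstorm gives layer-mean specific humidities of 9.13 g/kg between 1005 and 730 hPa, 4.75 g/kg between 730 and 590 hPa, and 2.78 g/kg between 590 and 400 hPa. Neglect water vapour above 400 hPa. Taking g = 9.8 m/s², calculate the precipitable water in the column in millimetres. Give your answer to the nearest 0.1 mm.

PW ≈ 37.8 mm

Precipitable water is the column-integrated vapour mass per unit area: PW = (1/g) Σ q̄ Δp, with q in kg/kg and Δp in Pa (1 kg/m² of water = 1 mm).
Layer 1005–730 hPa: Δp = 275 hPa = 27500 Pa, q̄ = 0.00913 kg/kg → 0.00913 × 27500 / 9.8 = 25.62 mm
Layer 730–590 hPa: Δp = 140 hPa = 14000 Pa, q̄ = 0.00475 kg/kg → 0.00475 × 14000 / 9.8 = 6.79 mm
Layer 590–400 hPa: Δp = 190 hPa = 19000 Pa, q̄ = 0.00278 kg/kg → 0.00278 × 19000 / 9.8 = 5.39 mm
PW = 25.62 + 6.79 + 5.39 = 37.80 ≈ 37.8 mm.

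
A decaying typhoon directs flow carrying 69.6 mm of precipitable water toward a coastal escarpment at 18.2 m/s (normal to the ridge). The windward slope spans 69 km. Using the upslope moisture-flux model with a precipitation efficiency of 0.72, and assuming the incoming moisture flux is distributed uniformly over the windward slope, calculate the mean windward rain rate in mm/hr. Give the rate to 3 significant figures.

R ≈ 47.6 mm/hr

Incoming column moisture flux per unit ridge length: F = V × PW = 18.2 × 69.6 = 1266.72 mm·m/s.
Spread over the 69 km slope with efficiency ε = 0.72: R = ε·F/W = 0.72 × 1266.72 / 69000 m = 1.322e-02 mm/s.
R = 1.322e-02 × 3600 = 47.6 mm/hr.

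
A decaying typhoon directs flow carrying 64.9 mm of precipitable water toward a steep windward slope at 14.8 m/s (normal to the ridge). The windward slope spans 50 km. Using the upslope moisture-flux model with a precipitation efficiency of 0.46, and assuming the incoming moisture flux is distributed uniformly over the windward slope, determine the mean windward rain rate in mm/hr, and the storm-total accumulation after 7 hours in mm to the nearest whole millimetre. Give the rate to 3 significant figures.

R ≈ 31.8 mm/hr; total ≈ 223 mm

Incoming column moisture flux per unit ridge length: F = V × PW = 14.8 × 64.9 = 960.52 mm·m/s.
Spread over the 50 km slope with efficiency ε = 0.46: R = ε·F/W = 0.46 × 960.52 / 50000 m = 8.837e-03 mm/s.
R = 8.837e-03 × 3600 = 31.8 mm/hr.
Over 7 h: total = 31.8 × 7 = 222.6 ≈ 223 mm.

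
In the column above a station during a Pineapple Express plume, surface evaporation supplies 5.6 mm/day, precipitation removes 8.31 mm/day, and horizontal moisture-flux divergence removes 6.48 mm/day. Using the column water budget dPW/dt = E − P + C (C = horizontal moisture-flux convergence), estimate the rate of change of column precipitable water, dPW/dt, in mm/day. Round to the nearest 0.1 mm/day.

dPW/dt = E − P + C = 5.6 − 8.31 + (-6.48) = -9.2 mm/day.

dPW/dt ≈ -9.2 mm/day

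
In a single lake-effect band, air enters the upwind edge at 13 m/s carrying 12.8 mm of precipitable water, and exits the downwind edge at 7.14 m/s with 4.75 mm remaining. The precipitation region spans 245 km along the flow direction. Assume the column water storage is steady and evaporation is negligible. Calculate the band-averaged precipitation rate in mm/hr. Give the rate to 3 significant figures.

Column moisture flux per unit crosswind length is F = V × PW.
Inflow: F_in = 13 × 12.8 = 166.4 mm·m/s
Outflow: F_out = 7.14 × 4.75 = 33.915 mm·m/s
Steady-state rate R = (F_in − F_out)/L = (166.4 − 33.915) / 245000 m = 5.408e-04 mm/s.
R = 5.408e-04 × 3600 = 1.95 mm/hr.

R ≈ 1.95 mm/hr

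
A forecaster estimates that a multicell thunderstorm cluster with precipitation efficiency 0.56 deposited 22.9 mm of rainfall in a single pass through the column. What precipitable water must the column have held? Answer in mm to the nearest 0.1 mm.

PW = rainfall / ε = 22.9 / 0.56 = 40.9 mm.

PW ≈ 40.9 mm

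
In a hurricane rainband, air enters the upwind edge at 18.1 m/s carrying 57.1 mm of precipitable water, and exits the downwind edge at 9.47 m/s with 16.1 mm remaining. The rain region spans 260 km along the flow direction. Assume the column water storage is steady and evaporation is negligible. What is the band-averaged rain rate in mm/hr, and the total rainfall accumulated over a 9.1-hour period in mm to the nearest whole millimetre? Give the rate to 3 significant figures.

R ≈ 12.2 mm/hr; total ≈ 111 mm

Column moisture flux per unit crosswind length is F = V × PW.
Inflow: F_in = 18.1 × 57.1 = 1033.51 mm·m/s
Outflow: F_out = 9.47 × 16.1 = 152.467 mm·m/s
Steady-state rate R = (F_in − F_out)/L = (1033.51 − 152.467) / 260000 m = 3.389e-03 mm/s.
R = 3.389e-03 × 3600 = 12.2 mm/hr.
Over 9.1 h: total = 12.2 × 9.1 = 111.02 ≈ 111 mm.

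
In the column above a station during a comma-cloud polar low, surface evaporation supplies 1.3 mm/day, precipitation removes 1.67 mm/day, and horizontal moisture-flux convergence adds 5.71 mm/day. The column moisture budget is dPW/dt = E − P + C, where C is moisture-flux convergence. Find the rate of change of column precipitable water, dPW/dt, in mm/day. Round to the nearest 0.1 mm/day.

dPW/dt ≈ 5.3 mm/day

dPW/dt = E − P + C = 1.3 − 1.67 + (5.71) = 5.3 mm/day.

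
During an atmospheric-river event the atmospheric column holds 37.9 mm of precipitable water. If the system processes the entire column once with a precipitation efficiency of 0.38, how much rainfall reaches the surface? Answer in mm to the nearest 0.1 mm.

rainfall ≈ 14.4 mm

Rainfall = ε × PW = 0.38 × 37.9 = 14.4 mm.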